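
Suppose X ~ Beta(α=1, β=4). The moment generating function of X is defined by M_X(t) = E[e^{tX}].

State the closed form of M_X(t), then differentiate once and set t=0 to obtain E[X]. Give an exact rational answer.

E[X] = M^(1)(0) = 1/5

M_X(t) = ₁F₁(1; 5; t)
M^(1)(t) = ₁F₁(2; 6; t)/5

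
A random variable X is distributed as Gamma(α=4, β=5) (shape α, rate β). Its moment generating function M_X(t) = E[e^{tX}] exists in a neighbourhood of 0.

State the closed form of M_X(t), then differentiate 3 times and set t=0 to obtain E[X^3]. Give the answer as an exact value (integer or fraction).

M_X(t) = 625/(5 - t)^4
D^3[M](t) = -75000/(t^7 - 35*t^6 + 525*t^5 - 4375*t^4 + 21875*t^3 - 65625*t^2 + 109375*t - 78125)

E[X^3] = D^3[M](0) = 24/25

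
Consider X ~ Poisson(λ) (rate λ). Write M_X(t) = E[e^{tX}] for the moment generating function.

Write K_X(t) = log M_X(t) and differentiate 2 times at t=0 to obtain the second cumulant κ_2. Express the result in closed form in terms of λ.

M_X(t) = e^(λ*(e^(t) - 1))
K_X(t) = log M_X(t) = λ*(e^(t) - 1)
K^(2)(t) = λ*e^(t)

κ_2 = K^(2)(0) = λ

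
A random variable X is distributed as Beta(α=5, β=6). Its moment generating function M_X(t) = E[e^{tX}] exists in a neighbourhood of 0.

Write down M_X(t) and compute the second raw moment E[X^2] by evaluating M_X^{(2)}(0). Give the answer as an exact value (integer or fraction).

M_X(t) = ₁F₁(5; 11; t)
M′(t) = 5*₁F₁(6; 12; t)/11
M′′(t) = 5*₁F₁(7; 13; t)/22

E[X^2] = M′′(0) = 5/22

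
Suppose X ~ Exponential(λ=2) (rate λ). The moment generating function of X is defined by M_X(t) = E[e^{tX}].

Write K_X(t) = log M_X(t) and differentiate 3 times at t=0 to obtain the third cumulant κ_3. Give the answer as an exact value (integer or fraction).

M_X(t) = 2/(2 - t)
K_X(t) = log M_X(t) = -log(2 - t) + log(2)
D^3[K](t) = -2/(t^3 - 6*t^2 + 12*t - 8)

κ_3 = D^3[K](0) = 1/4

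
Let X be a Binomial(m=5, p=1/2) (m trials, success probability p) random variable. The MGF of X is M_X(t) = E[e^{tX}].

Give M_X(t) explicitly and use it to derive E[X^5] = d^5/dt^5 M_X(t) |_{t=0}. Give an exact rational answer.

M_X(t) = (e^(t)/2 + 1/2)^5
M^(5)(t) = 3125*e^(5*t)/32 + 160*e^(4*t) + 1215*e^(3*t)/16 + 10*e^(2*t) + 5*e^(t)/32

E[X^5] = M^(5)(0) = 1375/4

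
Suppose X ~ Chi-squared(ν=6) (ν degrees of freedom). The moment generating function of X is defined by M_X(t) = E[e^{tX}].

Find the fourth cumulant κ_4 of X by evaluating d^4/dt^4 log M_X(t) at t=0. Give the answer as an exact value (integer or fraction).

M_X(t) = (1 - 2*t)^(-3)
K_X(t) = log M_X(t) = -3*log(1 - 2*t)
K^(4)(t) = 288/(16*t^4 - 32*t^3 + 24*t^2 - 8*t + 1)

κ_4 = K^(4)(0) = 288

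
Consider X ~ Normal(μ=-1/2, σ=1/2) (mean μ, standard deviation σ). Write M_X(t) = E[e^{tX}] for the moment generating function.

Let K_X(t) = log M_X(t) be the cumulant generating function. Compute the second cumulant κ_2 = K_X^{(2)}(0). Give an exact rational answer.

M_X(t) = e^(t^2/8 - t/2)
K_X(t) = log M_X(t) = t^2/8 - t/2
D^2[K](t) = 1/4

κ_2 = D^2[K](0) = 1/4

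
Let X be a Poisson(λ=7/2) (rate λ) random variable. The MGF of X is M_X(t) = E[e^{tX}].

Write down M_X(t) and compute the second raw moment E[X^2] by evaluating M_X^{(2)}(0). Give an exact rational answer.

E[X^2] = M^(2)(0) = 63/4

M_X(t) = e^(7*e^(t)/2 - 7/2)
M^(2)(t) = (49*e^(2*t)*e^(7*e^(t)/2) + 14*e^(t)*e^(7*e^(t)/2))*e^(-7/2)/4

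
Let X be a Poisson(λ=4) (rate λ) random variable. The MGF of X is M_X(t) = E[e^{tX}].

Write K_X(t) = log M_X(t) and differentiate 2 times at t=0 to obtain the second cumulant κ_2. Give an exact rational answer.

M_X(t) = e^(4*e^(t) - 4)
K_X(t) = log M_X(t) = 4*e^(t) - 4
K′(t) = 4*e^(t)
K′′(t) = 4*e^(t)

κ_2 = K′′(0) = 4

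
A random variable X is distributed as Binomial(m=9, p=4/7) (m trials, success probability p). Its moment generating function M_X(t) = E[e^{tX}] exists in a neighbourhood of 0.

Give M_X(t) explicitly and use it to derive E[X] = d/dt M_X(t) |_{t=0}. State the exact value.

M_X(t) = (4*e^(t)/7 + 3/7)^9

E[X] = M^(1)(0) = 36/7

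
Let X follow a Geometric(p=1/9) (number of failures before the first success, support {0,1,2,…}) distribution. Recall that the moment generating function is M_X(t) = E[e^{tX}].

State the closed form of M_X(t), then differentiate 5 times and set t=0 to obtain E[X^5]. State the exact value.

E[X^5] = d^5M/dt^5 |_{t=0} = 4993928

M_X(t) = 1/(9*(1 - 8*e^(t)/9))
dM/dt = 8*e^(t)/(64*e^(2*t) - 144*e^(t) + 81)
d^2M/dt^2 = (-64*e^(2*t) - 72*e^(t))/(512*e^(3*t) - 1728*e^(2*t) + 1944*e^(t) - 729)
d^3M/dt^3 = (512*e^(3*t) + 2304*e^(2*t) + 648*e^(t))/(4096*e^(4*t) - 18432*e^(3*t) + 31104*e^(2*t) - 23328*e^(t) + 6561)
d^4M/dt^4 = (-4096*e^(4*t) - 50688*e^(3*t) - 57024*e^(2*t) - 5832*e^(t))/(32768*e^(5*t) - 184320*e^(4*t) + 414720*e^(3*t) - 466560*e^(2*t) + 262440*e^(t) - 59049)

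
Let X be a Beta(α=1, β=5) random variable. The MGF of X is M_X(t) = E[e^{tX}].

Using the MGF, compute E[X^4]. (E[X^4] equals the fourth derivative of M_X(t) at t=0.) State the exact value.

E[X^4] = d^4M/dt^4 |_{t=0} = 1/126

M_X(t) = ₁F₁(1; 6; t)
dM/dt = ₁F₁(2; 7; t)/6
d^2M/dt^2 = ₁F₁(3; 8; t)/21
d^3M/dt^3 = ₁F₁(4; 9; t)/56
d^4M/dt^4 = ₁F₁(5; 10; t)/126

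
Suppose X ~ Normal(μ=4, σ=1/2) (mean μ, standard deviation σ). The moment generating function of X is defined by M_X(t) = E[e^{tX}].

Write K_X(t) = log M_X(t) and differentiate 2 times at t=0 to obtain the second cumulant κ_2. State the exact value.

M_X(t) = e^(t^2/8 + 4*t)
K_X(t) = log M_X(t) = t^2/8 + 4*t
D^2[K](t) = 1/4

κ_2 = D^2[K](0) = 1/4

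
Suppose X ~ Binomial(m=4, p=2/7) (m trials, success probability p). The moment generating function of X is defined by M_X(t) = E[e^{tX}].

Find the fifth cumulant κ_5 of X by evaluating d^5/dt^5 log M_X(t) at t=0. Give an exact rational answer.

M_X(t) = (2*e^(t)/7 + 5/7)^4
K_X(t) = log M_X(t) = 4*log(2*e^(t)/7 + 5/7)
K^(5)(t) = (-320*e^(4*t) + 8800*e^(3*t) - 22000*e^(2*t) + 5000*e^(t))/(32*e^(5*t) + 400*e^(4*t) + 2000*e^(3*t) + 5000*e^(2*t) + 6250*e^(t) + 3125)

κ_5 = K^(5)(0) = -8520/16807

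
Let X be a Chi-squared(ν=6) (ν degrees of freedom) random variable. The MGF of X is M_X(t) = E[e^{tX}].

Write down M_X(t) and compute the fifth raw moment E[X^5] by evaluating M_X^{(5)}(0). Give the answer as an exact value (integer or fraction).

M_X(t) = (1 - 2*t)^(-3)
dM/dt = 6/(16*t^4 - 32*t^3 + 24*t^2 - 8*t + 1)
d^2M/dt^2 = -48/(32*t^5 - 80*t^4 + 80*t^3 - 40*t^2 + 10*t - 1)
d^3M/dt^3 = 480/(64*t^6 - 192*t^5 + 240*t^4 - 160*t^3 + 60*t^2 - 12*t + 1)
d^4M/dt^4 = -5760/(128*t^7 - 448*t^6 + 672*t^5 - 560*t^4 + 280*t^3 - 84*t^2 + 14*t - 1)
d^5M/dt^5 = 80640/(256*t^8 - 1024*t^7 + 1792*t^6 - 1792*t^5 + 1120*t^4 - 448*t^3 + 112*t^2 - 16*t + 1)

E[X^5] = d^5M/dt^5 |_{t=0} = 80640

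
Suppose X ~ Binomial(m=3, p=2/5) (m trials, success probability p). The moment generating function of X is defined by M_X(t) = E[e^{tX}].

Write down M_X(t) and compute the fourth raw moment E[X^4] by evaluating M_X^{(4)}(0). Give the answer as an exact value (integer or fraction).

E[X^4] = M′′′′(0) = 1278/125

M_X(t) = (2*e^(t)/5 + 3/5)^3
M′(t) = 24*e^(3*t)/125 + 72*e^(2*t)/125 + 54*e^(t)/125
M′′(t) = 72*e^(3*t)/125 + 144*e^(2*t)/125 + 54*e^(t)/125
M′′′(t) = 216*e^(3*t)/125 + 288*e^(2*t)/125 + 54*e^(t)/125
M′′′′(t) = 648*e^(3*t)/125 + 576*e^(2*t)/125 + 54*e^(t)/125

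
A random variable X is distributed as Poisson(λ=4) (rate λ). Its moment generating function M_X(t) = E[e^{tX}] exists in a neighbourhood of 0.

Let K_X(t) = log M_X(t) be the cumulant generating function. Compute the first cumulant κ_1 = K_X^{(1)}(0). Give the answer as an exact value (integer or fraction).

κ_1 = K′(0) = 4

M_X(t) = e^(4*e^(t) - 4)
K_X(t) = log M_X(t) = 4*e^(t) - 4
K′(t) = 4*e^(t)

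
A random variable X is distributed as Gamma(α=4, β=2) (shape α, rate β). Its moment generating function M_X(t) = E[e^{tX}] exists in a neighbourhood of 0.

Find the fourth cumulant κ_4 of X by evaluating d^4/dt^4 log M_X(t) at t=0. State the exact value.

M_X(t) = 16/(2 - t)^4
K_X(t) = log M_X(t) = -4*log(2 - t) + 4*log(2)
dK/dt = -4/(t - 2)
d^2K/dt^2 = 4/(t^2 - 4*t + 4)
d^3K/dt^3 = -8/(t^3 - 6*t^2 + 12*t - 8)
d^4K/dt^4 = 24/(t^4 - 8*t^3 + 24*t^2 - 32*t + 16)

κ_4 = d^4K/dt^4 |_{t=0} = 3/2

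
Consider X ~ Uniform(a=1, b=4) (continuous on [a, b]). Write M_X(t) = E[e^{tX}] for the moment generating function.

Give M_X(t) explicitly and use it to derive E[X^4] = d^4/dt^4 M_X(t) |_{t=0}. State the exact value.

M_X(t) = (e^(4*t) - e^(t))/(3*t)
D^4[M](t) = (256*t^4*e^(4*t) - t^4*e^(t) - 256*t^3*e^(4*t) + 4*t^3*e^(t) + 192*t^2*e^(4*t) - 12*t^2*e^(t) - 96*t*e^(4*t) + 24*t*e^(t) + 24*e^(4*t) - 24*e^(t))/(3*t^5)

E[X^4] = D^4[M](0) = 341/5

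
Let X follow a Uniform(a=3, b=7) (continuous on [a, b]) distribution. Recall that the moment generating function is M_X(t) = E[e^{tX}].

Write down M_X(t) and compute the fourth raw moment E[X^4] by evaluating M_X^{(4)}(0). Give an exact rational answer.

E[X^4] = d^4M/dt^4 |_{t=0} = 4141/5

M_X(t) = (e^(7*t) - e^(3*t))/(4*t)
dM/dt = (7*t*e^(7*t) - 3*t*e^(3*t) - e^(7*t) + e^(3*t))/(4*t^2)
d^2M/dt^2 = (49*t^2*e^(7*t) - 9*t^2*e^(3*t) - 14*t*e^(7*t) + 6*t*e^(3*t) + 2*e^(7*t) - 2*e^(3*t))/(4*t^3)
d^3M/dt^3 = (343*t^3*e^(7*t) - 27*t^3*e^(3*t) - 147*t^2*e^(7*t) + 27*t^2*e^(3*t) + 42*t*e^(7*t) - 18*t*e^(3*t) - 6*e^(7*t) + 6*e^(3*t))/(4*t^4)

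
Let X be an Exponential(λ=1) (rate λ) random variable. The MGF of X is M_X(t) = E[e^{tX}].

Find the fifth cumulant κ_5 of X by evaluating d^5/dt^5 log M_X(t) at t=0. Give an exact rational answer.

κ_5 = K′′′′′(0) = 24

M_X(t) = 1/(1 - t)
K_X(t) = log M_X(t) = -log(1 - t)
K′(t) = -1/(t - 1)
K′′(t) = 1/(t^2 - 2*t + 1)
K′′′(t) = -2/(t^3 - 3*t^2 + 3*t - 1)
K′′′′(t) = 6/(t^4 - 4*t^3 + 6*t^2 - 4*t + 1)
K′′′′′(t) = -24/(t^5 - 5*t^4 + 10*t^3 - 10*t^2 + 5*t - 1)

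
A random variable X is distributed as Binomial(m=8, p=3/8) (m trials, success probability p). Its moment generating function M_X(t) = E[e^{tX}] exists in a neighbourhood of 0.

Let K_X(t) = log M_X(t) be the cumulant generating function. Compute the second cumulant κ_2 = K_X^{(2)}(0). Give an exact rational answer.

M_X(t) = (3*e^(t)/8 + 5/8)^8
K_X(t) = log M_X(t) = 8*log(3*e^(t)/8 + 5/8)
D^2[K](t) = 120*e^(t)/(9*e^(2*t) + 30*e^(t) + 25)

κ_2 = D^2[K](0) = 15/8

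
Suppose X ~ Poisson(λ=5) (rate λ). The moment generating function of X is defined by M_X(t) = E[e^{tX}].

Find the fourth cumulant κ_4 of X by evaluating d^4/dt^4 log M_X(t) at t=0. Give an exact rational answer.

M_X(t) = e^(5*e^(t) - 5)
K_X(t) = log M_X(t) = 5*e^(t) - 5
D^4[K](t) = 5*e^(t)

κ_4 = D^4[K](0) = 5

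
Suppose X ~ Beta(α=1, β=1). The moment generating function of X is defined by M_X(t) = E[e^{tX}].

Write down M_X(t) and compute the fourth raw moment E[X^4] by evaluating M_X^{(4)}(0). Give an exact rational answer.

E[X^4] = M′′′′(0) = 1/5

M_X(t) = ₁F₁(1; 2; t)
M′(t) = ₁F₁(2; 3; t)/2
M′′(t) = ₁F₁(3; 4; t)/3
M′′′(t) = ₁F₁(4; 5; t)/4
M′′′′(t) = ₁F₁(5; 6; t)/5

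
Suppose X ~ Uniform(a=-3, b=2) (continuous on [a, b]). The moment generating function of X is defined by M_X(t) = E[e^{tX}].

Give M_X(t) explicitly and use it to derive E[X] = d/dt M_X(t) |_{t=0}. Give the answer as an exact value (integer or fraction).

E[X] = dM/dt |_{t=0} = -1/2

M_X(t) = (e^(2*t) - e^(-3*t))/(5*t)
dM/dt = (2*t*e^(5*t) + 3*t - e^(5*t) + 1)*e^(-3*t)/(5*t^2)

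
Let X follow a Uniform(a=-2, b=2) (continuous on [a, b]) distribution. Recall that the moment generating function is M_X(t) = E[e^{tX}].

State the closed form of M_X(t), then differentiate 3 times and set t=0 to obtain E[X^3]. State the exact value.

E[X^3] = d^3M/dt^3 |_{t=0} = 0

M_X(t) = (e^(2*t) - e^(-2*t))/(4*t)
dM/dt = (2*t*e^(4*t) + 2*t - e^(4*t) + 1)*e^(-2*t)/(4*t^2)
d^2M/dt^2 = (2*t^2*e^(4*t) - 2*t^2 - 2*t*e^(4*t) - 2*t + e^(4*t) - 1)*e^(-2*t)/(2*t^3)
d^3M/dt^3 = (4*t^3*e^(4*t) + 4*t^3 - 6*t^2*e^(4*t) + 6*t^2 + 6*t*e^(4*t) + 6*t - 3*e^(4*t) + 3)*e^(-2*t)/(2*t^4)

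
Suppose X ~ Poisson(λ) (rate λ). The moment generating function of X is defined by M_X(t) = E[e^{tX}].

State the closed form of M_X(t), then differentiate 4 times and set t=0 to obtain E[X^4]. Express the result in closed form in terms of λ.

M_X(t) = e^(λ*(e^(t) - 1))
M′(t) = λ*e^(-λ)*e^(t)*e^(λ*e^(t))
M′′(t) = (λ^2*e^(2*t)*e^(λ*e^(t)) + λ*e^(t)*e^(λ*e^(t)))*e^(-λ)
M′′′(t) = (λ^3*e^(3*t)*e^(λ*e^(t)) + 3*λ^2*e^(2*t)*e^(λ*e^(t)) + λ*e^(t)*e^(λ*e^(t)))*e^(-λ)
M′′′′(t) = (λ^4*e^(4*t)*e^(λ*e^(t)) + 6*λ^3*e^(3*t)*e^(λ*e^(t)) + 7*λ^2*e^(2*t)*e^(λ*e^(t)) + λ*e^(t)*e^(λ*e^(t)))*e^(-λ)

E[X^4] = M′′′′(0) = λ*(λ^3 + 6*λ^2 + 7*λ + 1)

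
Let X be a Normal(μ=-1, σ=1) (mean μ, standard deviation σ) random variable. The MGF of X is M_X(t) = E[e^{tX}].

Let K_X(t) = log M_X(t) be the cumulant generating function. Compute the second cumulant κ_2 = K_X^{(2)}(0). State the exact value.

κ_2 = D^2[K](0) = 1

M_X(t) = e^(t^2/2 - t)
K_X(t) = log M_X(t) = t^2/2 - t
D^2[K](t) = 1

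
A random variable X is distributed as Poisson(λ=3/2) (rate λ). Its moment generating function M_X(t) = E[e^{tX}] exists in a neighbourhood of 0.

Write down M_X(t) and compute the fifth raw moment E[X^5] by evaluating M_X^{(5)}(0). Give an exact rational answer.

M_X(t) = e^(3*e^(t)/2 - 3/2)
M′(t) = 3*e^(-3/2)*e^(t)*e^(3*e^(t)/2)/2
M′′(t) = (9*e^(2*t)*e^(3*e^(t)/2) + 6*e^(t)*e^(3*e^(t)/2))*e^(-3/2)/4
M′′′(t) = (27*e^(3*t)*e^(3*e^(t)/2) + 54*e^(2*t)*e^(3*e^(t)/2) + 12*e^(t)*e^(3*e^(t)/2))*e^(-3/2)/8
M′′′′(t) = (81*e^(4*t)*e^(3*e^(t)/2) + 324*e^(3*t)*e^(3*e^(t)/2) + 252*e^(2*t)*e^(3*e^(t)/2) + 24*e^(t)*e^(3*e^(t)/2))*e^(-3/2)/16
M′′′′′(t) = (243*e^(5*t)*e^(3*e^(t)/2) + 1620*e^(4*t)*e^(3*e^(t)/2) + 2700*e^(3*t)*e^(3*e^(t)/2) + 1080*e^(2*t)*e^(3*e^(t)/2) + 48*e^(t)*e^(3*e^(t)/2))*e^(-3/2)/32

E[X^5] = M′′′′′(0) = 5691/32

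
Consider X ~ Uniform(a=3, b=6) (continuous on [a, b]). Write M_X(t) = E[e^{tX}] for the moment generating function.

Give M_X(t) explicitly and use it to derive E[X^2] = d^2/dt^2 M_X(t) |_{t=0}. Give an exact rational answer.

E[X^2] = M′′(0) = 21

M_X(t) = (e^(6*t) - e^(3*t))/(3*t)
M′(t) = (6*t*e^(6*t) - 3*t*e^(3*t) - e^(6*t) + e^(3*t))/(3*t^2)
M′′(t) = (36*t^2*e^(6*t) - 9*t^2*e^(3*t) - 12*t*e^(6*t) + 6*t*e^(3*t) + 2*e^(6*t) - 2*e^(3*t))/(3*t^3)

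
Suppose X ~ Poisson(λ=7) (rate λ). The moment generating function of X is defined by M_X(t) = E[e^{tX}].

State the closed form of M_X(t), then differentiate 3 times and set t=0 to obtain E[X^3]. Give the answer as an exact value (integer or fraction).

M_X(t) = e^(7*e^(t) - 7)
dM/dt = 7*e^(-7)*e^(t)*e^(7*e^(t))
d^2M/dt^2 = (49*e^(2*t)*e^(7*e^(t)) + 7*e^(t)*e^(7*e^(t)))*e^(-7)
d^3M/dt^3 = (343*e^(3*t)*e^(7*e^(t)) + 147*e^(2*t)*e^(7*e^(t)) + 7*e^(t)*e^(7*e^(t)))*e^(-7)

E[X^3] = d^3M/dt^3 |_{t=0} = 497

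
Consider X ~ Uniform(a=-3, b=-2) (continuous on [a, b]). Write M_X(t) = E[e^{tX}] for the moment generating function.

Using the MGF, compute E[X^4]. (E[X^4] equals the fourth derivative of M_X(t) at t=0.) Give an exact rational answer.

E[X^4] = D^4[M](0) = 211/5

M_X(t) = (e^(-2*t) - e^(-3*t))/t
D^4[M](t) = (16*t^4*e^(t) - 81*t^4 + 32*t^3*e^(t) - 108*t^3 + 48*t^2*e^(t) - 108*t^2 + 48*t*e^(t) - 72*t + 24*e^(t) - 24)*e^(-3*t)/t^5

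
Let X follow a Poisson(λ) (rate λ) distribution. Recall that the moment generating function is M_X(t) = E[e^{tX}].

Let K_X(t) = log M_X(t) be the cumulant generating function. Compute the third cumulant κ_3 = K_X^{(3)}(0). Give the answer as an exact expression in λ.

M_X(t) = e^(λ*(e^(t) - 1))
K_X(t) = log M_X(t) = λ*(e^(t) - 1)
D^3[K](t) = λ*e^(t)

κ_3 = D^3[K](0) = λ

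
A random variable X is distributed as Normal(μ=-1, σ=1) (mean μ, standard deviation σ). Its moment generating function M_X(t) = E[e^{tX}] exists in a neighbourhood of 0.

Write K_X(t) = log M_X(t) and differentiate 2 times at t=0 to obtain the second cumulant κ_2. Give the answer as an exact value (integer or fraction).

M_X(t) = e^(t^2/2 - t)
K_X(t) = log M_X(t) = t^2/2 - t
K′(t) = t - 1
K′′(t) = 1

κ_2 = K′′(0) = 1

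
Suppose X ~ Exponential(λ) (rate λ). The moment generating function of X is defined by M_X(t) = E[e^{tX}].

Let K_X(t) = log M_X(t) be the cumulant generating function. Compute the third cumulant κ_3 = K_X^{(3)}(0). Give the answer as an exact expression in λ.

M_X(t) = λ/(λ - t)
K_X(t) = log M_X(t) = log(λ) - log(λ - t)
K′(t) = -1/(-λ + t)
K′′(t) = 1/(λ^2 - 2*λ*t + t^2)
K′′′(t) = -2/(-λ^3 + 3*λ^2*t - 3*λ*t^2 + t^3)

κ_3 = K′′′(0) = 2/λ^3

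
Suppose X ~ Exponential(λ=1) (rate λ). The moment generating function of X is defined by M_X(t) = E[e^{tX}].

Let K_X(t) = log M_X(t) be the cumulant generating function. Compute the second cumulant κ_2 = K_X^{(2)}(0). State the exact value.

κ_2 = d^2K/dt^2 |_{t=0} = 1

M_X(t) = 1/(1 - t)
K_X(t) = log M_X(t) = -log(1 - t)
dK/dt = -1/(t - 1)
d^2K/dt^2 = 1/(t^2 - 2*t + 1)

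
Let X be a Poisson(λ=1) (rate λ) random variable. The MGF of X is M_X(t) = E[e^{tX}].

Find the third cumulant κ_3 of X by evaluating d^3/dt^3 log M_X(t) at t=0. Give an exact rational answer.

κ_3 = K′′′(0) = 1

M_X(t) = e^(e^(t) - 1)
K_X(t) = log M_X(t) = e^(t) - 1
K′(t) = e^(t)
K′′(t) = e^(t)
K′′′(t) = e^(t)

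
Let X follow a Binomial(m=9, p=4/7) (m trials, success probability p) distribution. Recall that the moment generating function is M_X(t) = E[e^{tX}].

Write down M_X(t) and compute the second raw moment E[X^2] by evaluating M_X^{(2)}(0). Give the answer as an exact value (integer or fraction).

E[X^2] = D^2[M](0) = 1404/49

M_X(t) = (4*e^(t)/7 + 3/7)^9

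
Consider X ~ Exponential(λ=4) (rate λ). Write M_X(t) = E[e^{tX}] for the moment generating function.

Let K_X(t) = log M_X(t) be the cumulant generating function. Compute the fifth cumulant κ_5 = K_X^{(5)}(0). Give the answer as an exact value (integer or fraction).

κ_5 = d^5K/dt^5 |_{t=0} = 3/128

M_X(t) = 4/(4 - t)
K_X(t) = log M_X(t) = -log(4 - t) + 2*log(2)
dK/dt = -1/(t - 4)
d^2K/dt^2 = 1/(t^2 - 8*t + 16)
d^3K/dt^3 = -2/(t^3 - 12*t^2 + 48*t - 64)
d^4K/dt^4 = 6/(t^4 - 16*t^3 + 96*t^2 - 256*t + 256)
d^5K/dt^5 = -24/(t^5 - 20*t^4 + 160*t^3 - 640*t^2 + 1280*t - 1024)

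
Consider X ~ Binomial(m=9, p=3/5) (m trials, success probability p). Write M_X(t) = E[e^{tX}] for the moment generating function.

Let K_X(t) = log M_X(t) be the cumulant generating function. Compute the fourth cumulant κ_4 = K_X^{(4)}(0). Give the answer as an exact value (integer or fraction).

κ_4 = d^4K/dt^4 |_{t=0} = -594/625

M_X(t) = (3*e^(t)/5 + 2/5)^9
K_X(t) = log M_X(t) = 9*log(3*e^(t)/5 + 2/5)
dK/dt = 27*e^(t)/(3*e^(t) + 2)
d^2K/dt^2 = 54*e^(t)/(9*e^(2*t) + 12*e^(t) + 4)
d^3K/dt^3 = (-162*e^(2*t) + 108*e^(t))/(27*e^(3*t) + 54*e^(2*t) + 36*e^(t) + 8)
d^4K/dt^4 = (486*e^(3*t) - 1296*e^(2*t) + 216*e^(t))/(81*e^(4*t) + 216*e^(3*t) + 216*e^(2*t) + 96*e^(t) + 16)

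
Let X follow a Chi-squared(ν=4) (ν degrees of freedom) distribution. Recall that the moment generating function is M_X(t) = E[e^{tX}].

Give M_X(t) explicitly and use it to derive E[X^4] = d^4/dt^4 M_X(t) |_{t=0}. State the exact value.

E[X^4] = M′′′′(0) = 1920

M_X(t) = (1 - 2*t)^(-2)
M′(t) = -4/(8*t^3 - 12*t^2 + 6*t - 1)
M′′(t) = 24/(16*t^4 - 32*t^3 + 24*t^2 - 8*t + 1)
M′′′(t) = -192/(32*t^5 - 80*t^4 + 80*t^3 - 40*t^2 + 10*t - 1)
M′′′′(t) = 1920/(64*t^6 - 192*t^5 + 240*t^4 - 160*t^3 + 60*t^2 - 12*t + 1)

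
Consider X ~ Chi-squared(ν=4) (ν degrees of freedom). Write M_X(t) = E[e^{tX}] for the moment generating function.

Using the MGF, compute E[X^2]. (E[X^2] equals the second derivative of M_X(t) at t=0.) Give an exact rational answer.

E[X^2] = M′′(0) = 24

M_X(t) = (1 - 2*t)^(-2)
M′(t) = -4/(8*t^3 - 12*t^2 + 6*t - 1)
M′′(t) = 24/(16*t^4 - 32*t^3 + 24*t^2 - 8*t + 1)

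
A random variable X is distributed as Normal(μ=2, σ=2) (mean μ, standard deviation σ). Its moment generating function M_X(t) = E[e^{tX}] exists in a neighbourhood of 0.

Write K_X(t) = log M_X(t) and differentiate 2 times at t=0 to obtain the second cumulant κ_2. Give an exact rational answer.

κ_2 = D^2[K](0) = 4

M_X(t) = e^(2*t^2 + 2*t)
K_X(t) = log M_X(t) = 2*t^2 + 2*t
D^2[K](t) = 4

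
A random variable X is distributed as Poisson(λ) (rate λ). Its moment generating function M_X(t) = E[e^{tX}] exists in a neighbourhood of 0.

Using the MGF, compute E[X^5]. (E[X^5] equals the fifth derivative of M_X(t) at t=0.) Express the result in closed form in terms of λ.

M_X(t) = e^(λ*(e^(t) - 1))
M^(5)(t) = (λ^5*e^(5*t)*e^(λ*e^(t)) + 10*λ^4*e^(4*t)*e^(λ*e^(t)) + 25*λ^3*e^(3*t)*e^(λ*e^(t)) + 15*λ^2*e^(2*t)*e^(λ*e^(t)) + λ*e^(t)*e^(λ*e^(t)))*e^(-λ)

E[X^5] = M^(5)(0) = λ*(λ^4 + 10*λ^3 + 25*λ^2 + 15*λ + 1)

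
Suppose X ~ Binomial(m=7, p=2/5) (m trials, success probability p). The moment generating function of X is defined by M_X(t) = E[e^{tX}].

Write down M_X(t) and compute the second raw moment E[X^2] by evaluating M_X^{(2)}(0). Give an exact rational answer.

E[X^2] = D^2[M](0) = 238/25

M_X(t) = (2*e^(t)/5 + 3/5)^7
D^2[M](t) = 6272*e^(7*t)/78125 + 48384*e^(6*t)/78125 + 6048*e^(5*t)/3125 + 48384*e^(4*t)/15625 + 40824*e^(3*t)/15625 + 81648*e^(2*t)/78125 + 10206*e^(t)/78125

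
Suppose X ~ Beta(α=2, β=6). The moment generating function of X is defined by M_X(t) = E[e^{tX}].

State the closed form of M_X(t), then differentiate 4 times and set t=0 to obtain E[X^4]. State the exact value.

M_X(t) = ₁F₁(2; 8; t)
dM/dt = ₁F₁(3; 9; t)/4
d^2M/dt^2 = ₁F₁(4; 10; t)/12
d^3M/dt^3 = ₁F₁(5; 11; t)/30
d^4M/dt^4 = ₁F₁(6; 12; t)/66

E[X^4] = d^4M/dt^4 |_{t=0} = 1/66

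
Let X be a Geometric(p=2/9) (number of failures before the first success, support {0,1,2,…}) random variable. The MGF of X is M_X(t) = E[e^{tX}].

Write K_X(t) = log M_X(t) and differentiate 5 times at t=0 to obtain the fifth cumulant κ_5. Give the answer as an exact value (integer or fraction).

κ_5 = D^5[K](0) = 23940

M_X(t) = 2/(9*(1 - 7*e^(t)/9))
K_X(t) = log M_X(t) = -log(1 - 7*e^(t)/9) - 2*log(3) + log(2)
D^5[K](t) = (-21609*e^(4*t) - 305613*e^(3*t) - 392931*e^(2*t) - 45927*e^(t))/(16807*e^(5*t) - 108045*e^(4*t) + 277830*e^(3*t) - 357210*e^(2*t) + 229635*e^(t) - 59049)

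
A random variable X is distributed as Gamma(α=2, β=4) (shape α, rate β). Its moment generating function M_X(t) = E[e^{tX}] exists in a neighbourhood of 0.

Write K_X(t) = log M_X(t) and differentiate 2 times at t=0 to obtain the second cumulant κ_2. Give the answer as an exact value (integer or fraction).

κ_2 = K^(2)(0) = 1/8

M_X(t) = 16/(4 - t)^2
K_X(t) = log M_X(t) = -2*log(4 - t) + 4*log(2)
K^(2)(t) = 2/(t^2 - 8*t + 16)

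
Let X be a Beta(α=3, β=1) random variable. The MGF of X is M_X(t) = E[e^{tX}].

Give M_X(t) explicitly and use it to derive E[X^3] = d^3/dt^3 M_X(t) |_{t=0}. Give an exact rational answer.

M_X(t) = ₁F₁(3; 4; t)
dM/dt = 3*₁F₁(4; 5; t)/4
d^2M/dt^2 = 3*₁F₁(5; 6; t)/5
d^3M/dt^3 = ₁F₁(6; 7; t)/2

E[X^3] = d^3M/dt^3 |_{t=0} = 1/2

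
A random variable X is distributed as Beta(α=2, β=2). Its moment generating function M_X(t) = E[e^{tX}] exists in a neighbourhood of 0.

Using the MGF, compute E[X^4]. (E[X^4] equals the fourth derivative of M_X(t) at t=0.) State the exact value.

E[X^4] = D^4[M](0) = 1/7

M_X(t) = ₁F₁(2; 4; t)
D^4[M](t) = ₁F₁(6; 8; t)/7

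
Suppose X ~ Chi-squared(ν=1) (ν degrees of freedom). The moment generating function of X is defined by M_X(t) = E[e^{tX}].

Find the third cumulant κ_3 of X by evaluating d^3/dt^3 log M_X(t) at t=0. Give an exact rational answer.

M_X(t) = 1/√(1 - 2*t)
K_X(t) = log M_X(t) = -log(1 - 2*t)/2
dK/dt = -1/(2*t - 1)
d^2K/dt^2 = 2/(4*t^2 - 4*t + 1)
d^3K/dt^3 = -8/(8*t^3 - 12*t^2 + 6*t - 1)

κ_3 = d^3K/dt^3 |_{t=0} = 8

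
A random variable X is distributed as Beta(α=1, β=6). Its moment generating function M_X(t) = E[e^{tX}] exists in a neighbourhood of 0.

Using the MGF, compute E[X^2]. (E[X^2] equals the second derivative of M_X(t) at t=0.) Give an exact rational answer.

M_X(t) = ₁F₁(1; 7; t)
dM/dt = ₁F₁(2; 8; t)/7
d^2M/dt^2 = ₁F₁(3; 9; t)/28

E[X^2] = d^2M/dt^2 |_{t=0} = 1/28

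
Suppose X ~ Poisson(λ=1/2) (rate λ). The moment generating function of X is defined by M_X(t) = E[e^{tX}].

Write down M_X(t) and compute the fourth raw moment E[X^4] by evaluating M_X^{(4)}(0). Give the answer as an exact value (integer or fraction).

E[X^4] = M^(4)(0) = 49/16

M_X(t) = e^(e^(t)/2 - 1/2)
M^(4)(t) = (e^(4*t)*e^(e^(t)/2) + 12*e^(3*t)*e^(e^(t)/2) + 28*e^(2*t)*e^(e^(t)/2) + 8*e^(t)*e^(e^(t)/2))*e^(-1/2)/16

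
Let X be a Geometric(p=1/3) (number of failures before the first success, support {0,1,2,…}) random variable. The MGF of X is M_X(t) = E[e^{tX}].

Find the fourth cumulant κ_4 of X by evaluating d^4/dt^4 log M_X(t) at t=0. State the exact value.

M_X(t) = 1/(3*(1 - 2*e^(t)/3))
K_X(t) = log M_X(t) = -log(1 - 2*e^(t)/3) - log(3)
K′(t) = -2*e^(t)/(2*e^(t) - 3)
K′′(t) = 6*e^(t)/(4*e^(2*t) - 12*e^(t) + 9)
K′′′(t) = (-12*e^(2*t) - 18*e^(t))/(8*e^(3*t) - 36*e^(2*t) + 54*e^(t) - 27)
K′′′′(t) = (24*e^(3*t) + 144*e^(2*t) + 54*e^(t))/(16*e^(4*t) - 96*e^(3*t) + 216*e^(2*t) - 216*e^(t) + 81)

κ_4 = K′′′′(0) = 222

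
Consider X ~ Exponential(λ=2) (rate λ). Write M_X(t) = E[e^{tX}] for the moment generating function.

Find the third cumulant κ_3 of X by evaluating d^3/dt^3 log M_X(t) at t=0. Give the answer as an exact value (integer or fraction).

κ_3 = K′′′(0) = 1/4

M_X(t) = 2/(2 - t)
K_X(t) = log M_X(t) = -log(2 - t) + log(2)
K′(t) = -1/(t - 2)
K′′(t) = 1/(t^2 - 4*t + 4)
K′′′(t) = -2/(t^3 - 6*t^2 + 12*t - 8)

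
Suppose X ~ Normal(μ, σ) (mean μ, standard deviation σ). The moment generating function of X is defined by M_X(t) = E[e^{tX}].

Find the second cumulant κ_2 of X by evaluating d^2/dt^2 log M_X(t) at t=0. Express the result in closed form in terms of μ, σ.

M_X(t) = e^(μ*t + σ^2*t^2/2)
K_X(t) = log M_X(t) = μ*t + σ^2*t^2/2
K′(t) = μ + σ^2*t
K′′(t) = σ^2

κ_2 = K′′(0) = σ^2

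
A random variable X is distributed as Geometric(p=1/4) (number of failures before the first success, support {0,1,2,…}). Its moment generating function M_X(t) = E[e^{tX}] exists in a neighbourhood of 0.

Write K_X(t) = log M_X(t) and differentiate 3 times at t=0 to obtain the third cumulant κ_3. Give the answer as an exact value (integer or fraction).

M_X(t) = 1/(4*(1 - 3*e^(t)/4))
K_X(t) = log M_X(t) = -log(1 - 3*e^(t)/4) - 2*log(2)
dK/dt = -3*e^(t)/(3*e^(t) - 4)
d^2K/dt^2 = 12*e^(t)/(9*e^(2*t) - 24*e^(t) + 16)
d^3K/dt^3 = (-36*e^(2*t) - 48*e^(t))/(27*e^(3*t) - 108*e^(2*t) + 144*e^(t) - 64)

κ_3 = d^3K/dt^3 |_{t=0} = 84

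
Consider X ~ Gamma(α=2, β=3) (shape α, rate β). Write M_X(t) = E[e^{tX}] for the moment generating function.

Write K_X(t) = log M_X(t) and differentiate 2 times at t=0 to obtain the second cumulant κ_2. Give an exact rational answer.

κ_2 = K^(2)(0) = 2/9

M_X(t) = 9/(3 - t)^2
K_X(t) = log M_X(t) = -2*log(3 - t) + 2*log(3)
K^(2)(t) = 2/(t^2 - 6*t + 9)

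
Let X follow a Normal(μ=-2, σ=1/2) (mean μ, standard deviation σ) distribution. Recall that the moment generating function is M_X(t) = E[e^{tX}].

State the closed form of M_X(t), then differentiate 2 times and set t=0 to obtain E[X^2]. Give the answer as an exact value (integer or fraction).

E[X^2] = D^2[M](0) = 17/4

M_X(t) = e^(t^2/8 - 2*t)
D^2[M](t) = (t^2*e^(t^2/8) - 16*t*e^(t^2/8) + 68*e^(t^2/8))*e^(-2*t)/16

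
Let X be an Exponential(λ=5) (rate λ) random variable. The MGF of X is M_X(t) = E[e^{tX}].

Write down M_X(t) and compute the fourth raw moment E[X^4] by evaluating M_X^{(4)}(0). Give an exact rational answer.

M_X(t) = 5/(5 - t)
M′(t) = 5/(t^2 - 10*t + 25)
M′′(t) = -10/(t^3 - 15*t^2 + 75*t - 125)
M′′′(t) = 30/(t^4 - 20*t^3 + 150*t^2 - 500*t + 625)
M′′′′(t) = -120/(t^5 - 25*t^4 + 250*t^3 - 1250*t^2 + 3125*t - 3125)

E[X^4] = M′′′′(0) = 24/625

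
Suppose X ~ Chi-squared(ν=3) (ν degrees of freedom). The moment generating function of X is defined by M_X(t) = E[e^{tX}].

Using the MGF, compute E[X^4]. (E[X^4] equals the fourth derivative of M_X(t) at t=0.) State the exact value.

E[X^4] = M^(4)(0) = 945

M_X(t) = (1 - 2*t)^(-3/2)
M^(4)(t) = -945/(32*t^5*√(1 - 2*t) - 80*t^4*√(1 - 2*t) + 80*t^3*√(1 - 2*t) - 40*t^2*√(1 - 2*t) + 10*t*√(1 - 2*t) - √(1 - 2*t))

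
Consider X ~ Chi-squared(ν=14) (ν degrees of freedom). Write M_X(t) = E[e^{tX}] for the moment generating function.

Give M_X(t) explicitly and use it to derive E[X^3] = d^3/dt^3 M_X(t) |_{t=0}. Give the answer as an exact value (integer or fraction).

E[X^3] = M′′′(0) = 4032

M_X(t) = (1 - 2*t)^(-7)
M′(t) = 14/(256*t^8 - 1024*t^7 + 1792*t^6 - 1792*t^5 + 1120*t^4 - 448*t^3 + 112*t^2 - 16*t + 1)
M′′(t) = -224/(512*t^9 - 2304*t^8 + 4608*t^7 - 5376*t^6 + 4032*t^5 - 2016*t^4 + 672*t^3 - 144*t^2 + 18*t - 1)
M′′′(t) = 4032/(1024*t^10 - 5120*t^9 + 11520*t^8 - 15360*t^7 + 13440*t^6 - 8064*t^5 + 3360*t^4 - 960*t^3 + 180*t^2 - 20*t + 1)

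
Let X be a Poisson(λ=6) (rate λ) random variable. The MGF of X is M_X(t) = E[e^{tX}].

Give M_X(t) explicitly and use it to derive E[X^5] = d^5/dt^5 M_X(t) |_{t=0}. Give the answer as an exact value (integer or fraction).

E[X^5] = D^5[M](0) = 26682

M_X(t) = e^(6*e^(t) - 6)
D^5[M](t) = (7776*e^(5*t)*e^(6*e^(t)) + 12960*e^(4*t)*e^(6*e^(t)) + 5400*e^(3*t)*e^(6*e^(t)) + 540*e^(2*t)*e^(6*e^(t)) + 6*e^(t)*e^(6*e^(t)))*e^(-6)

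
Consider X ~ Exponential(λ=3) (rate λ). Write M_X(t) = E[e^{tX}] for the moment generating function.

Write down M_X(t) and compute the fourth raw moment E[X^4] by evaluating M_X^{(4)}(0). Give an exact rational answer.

E[X^4] = d^4M/dt^4 |_{t=0} = 8/27

M_X(t) = 3/(3 - t)
dM/dt = 3/(t^2 - 6*t + 9)
d^2M/dt^2 = -6/(t^3 - 9*t^2 + 27*t - 27)
d^3M/dt^3 = 18/(t^4 - 12*t^3 + 54*t^2 - 108*t + 81)
d^4M/dt^4 = -72/(t^5 - 15*t^4 + 90*t^3 - 270*t^2 + 405*t - 243)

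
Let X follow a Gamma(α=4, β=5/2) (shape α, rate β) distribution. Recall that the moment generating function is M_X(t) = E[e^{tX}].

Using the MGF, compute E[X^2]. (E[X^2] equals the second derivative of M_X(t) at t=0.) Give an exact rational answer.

E[X^2] = D^2[M](0) = 16/5

M_X(t) = 625/(16*(5/2 - t)^4)
D^2[M](t) = 50000/(64*t^6 - 960*t^5 + 6000*t^4 - 20000*t^3 + 37500*t^2 - 37500*t + 15625)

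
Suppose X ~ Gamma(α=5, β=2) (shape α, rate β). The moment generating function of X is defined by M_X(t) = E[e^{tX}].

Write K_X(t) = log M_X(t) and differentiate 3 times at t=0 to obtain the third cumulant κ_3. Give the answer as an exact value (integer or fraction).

M_X(t) = 32/(2 - t)^5
K_X(t) = log M_X(t) = -5*log(2 - t) + 5*log(2)
K′(t) = -5/(t - 2)
K′′(t) = 5/(t^2 - 4*t + 4)
K′′′(t) = -10/(t^3 - 6*t^2 + 12*t - 8)

κ_3 = K′′′(0) = 5/4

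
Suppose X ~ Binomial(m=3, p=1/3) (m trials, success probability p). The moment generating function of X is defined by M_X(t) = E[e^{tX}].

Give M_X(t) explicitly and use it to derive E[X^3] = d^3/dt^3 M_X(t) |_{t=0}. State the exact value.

M_X(t) = (e^(t)/3 + 2/3)^3
M′(t) = e^(3*t)/9 + 4*e^(2*t)/9 + 4*e^(t)/9
M′′(t) = e^(3*t)/3 + 8*e^(2*t)/9 + 4*e^(t)/9
M′′′(t) = e^(3*t) + 16*e^(2*t)/9 + 4*e^(t)/9

E[X^3] = M′′′(0) = 29/9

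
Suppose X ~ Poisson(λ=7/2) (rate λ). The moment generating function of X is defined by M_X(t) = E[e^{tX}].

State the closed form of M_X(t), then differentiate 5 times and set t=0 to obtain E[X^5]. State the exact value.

E[X^5] = M′′′′′(0) = 105119/32

M_X(t) = e^(7*e^(t)/2 - 7/2)
M′(t) = 7*e^(-7/2)*e^(t)*e^(7*e^(t)/2)/2
M′′(t) = (49*e^(2*t)*e^(7*e^(t)/2) + 14*e^(t)*e^(7*e^(t)/2))*e^(-7/2)/4
M′′′(t) = (343*e^(3*t)*e^(7*e^(t)/2) + 294*e^(2*t)*e^(7*e^(t)/2) + 28*e^(t)*e^(7*e^(t)/2))*e^(-7/2)/8
M′′′′(t) = (2401*e^(4*t)*e^(7*e^(t)/2) + 4116*e^(3*t)*e^(7*e^(t)/2) + 1372*e^(2*t)*e^(7*e^(t)/2) + 56*e^(t)*e^(7*e^(t)/2))*e^(-7/2)/16
M′′′′′(t) = (16807*e^(5*t)*e^(7*e^(t)/2) + 48020*e^(4*t)*e^(7*e^(t)/2) + 34300*e^(3*t)*e^(7*e^(t)/2) + 5880*e^(2*t)*e^(7*e^(t)/2) + 112*e^(t)*e^(7*e^(t)/2))*e^(-7/2)/32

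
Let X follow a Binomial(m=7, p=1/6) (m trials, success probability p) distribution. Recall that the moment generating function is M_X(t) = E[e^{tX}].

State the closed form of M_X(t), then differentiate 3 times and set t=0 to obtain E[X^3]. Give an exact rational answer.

M_X(t) = (e^(t)/6 + 5/6)^7
M′(t) = 7*e^(7*t)/279936 + 35*e^(6*t)/46656 + 875*e^(5*t)/93312 + 4375*e^(4*t)/69984 + 21875*e^(3*t)/93312 + 21875*e^(2*t)/46656 + 109375*e^(t)/279936
M′′(t) = 49*e^(7*t)/279936 + 35*e^(6*t)/7776 + 4375*e^(5*t)/93312 + 4375*e^(4*t)/17496 + 21875*e^(3*t)/31104 + 21875*e^(2*t)/23328 + 109375*e^(t)/279936
M′′′(t) = 343*e^(7*t)/279936 + 35*e^(6*t)/1296 + 21875*e^(5*t)/93312 + 4375*e^(4*t)/4374 + 21875*e^(3*t)/10368 + 21875*e^(2*t)/11664 + 109375*e^(t)/279936

E[X^3] = M′′′(0) = 203/36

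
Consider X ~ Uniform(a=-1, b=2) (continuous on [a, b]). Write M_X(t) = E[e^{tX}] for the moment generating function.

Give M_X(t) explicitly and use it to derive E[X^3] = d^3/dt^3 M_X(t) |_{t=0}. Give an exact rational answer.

M_X(t) = (e^(2*t) - e^(-t))/(3*t)
M^(3)(t) = (8*t^3*e^(3*t) + t^3 - 12*t^2*e^(3*t) + 3*t^2 + 12*t*e^(3*t) + 6*t - 6*e^(3*t) + 6)*e^(-t)/(3*t^4)

E[X^3] = M^(3)(0) = 5/4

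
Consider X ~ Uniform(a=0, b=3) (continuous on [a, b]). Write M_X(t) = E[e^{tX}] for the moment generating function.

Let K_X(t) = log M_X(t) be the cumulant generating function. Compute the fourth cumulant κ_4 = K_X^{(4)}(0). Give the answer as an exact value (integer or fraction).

M_X(t) = (e^(3*t) - 1)/(3*t)
K_X(t) = log M_X(t) = -log(t) + log(e^(3*t) - 1) - log(3)
K′(t) = (3*t*e^(3*t) - e^(3*t) + 1)/(t*e^(3*t) - t)
K′′(t) = (-9*t^2*e^(3*t) + e^(6*t) - 2*e^(3*t) + 1)/(t^2*e^(6*t) - 2*t^2*e^(3*t) + t^2)
K′′′(t) = (27*t^3*e^(6*t) + 27*t^3*e^(3*t) - 2*e^(9*t) + 6*e^(6*t) - 6*e^(3*t) + 2)/(t^3*e^(9*t) - 3*t^3*e^(6*t) + 3*t^3*e^(3*t) - t^3)

κ_4 = K′′′′(0) = -27/40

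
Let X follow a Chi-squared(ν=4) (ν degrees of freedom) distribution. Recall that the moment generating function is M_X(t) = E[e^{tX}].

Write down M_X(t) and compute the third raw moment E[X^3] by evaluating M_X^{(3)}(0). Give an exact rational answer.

M_X(t) = (1 - 2*t)^(-2)
D^3[M](t) = -192/(32*t^5 - 80*t^4 + 80*t^3 - 40*t^2 + 10*t - 1)

E[X^3] = D^3[M](0) = 192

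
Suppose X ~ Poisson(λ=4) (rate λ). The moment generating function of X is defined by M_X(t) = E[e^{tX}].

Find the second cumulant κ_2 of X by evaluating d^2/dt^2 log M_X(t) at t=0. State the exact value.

κ_2 = K′′(0) = 4

M_X(t) = e^(4*e^(t) - 4)
K_X(t) = log M_X(t) = 4*e^(t) - 4
K′(t) = 4*e^(t)
K′′(t) = 4*e^(t)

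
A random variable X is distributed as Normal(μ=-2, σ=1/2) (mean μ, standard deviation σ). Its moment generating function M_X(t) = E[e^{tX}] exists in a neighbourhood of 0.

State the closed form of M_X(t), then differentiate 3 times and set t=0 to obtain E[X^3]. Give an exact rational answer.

M_X(t) = e^(t^2/8 - 2*t)
M^(3)(t) = (t^3*e^(t^2/8) - 24*t^2*e^(t^2/8) + 204*t*e^(t^2/8) - 608*e^(t^2/8))*e^(-2*t)/64

E[X^3] = M^(3)(0) = -19/2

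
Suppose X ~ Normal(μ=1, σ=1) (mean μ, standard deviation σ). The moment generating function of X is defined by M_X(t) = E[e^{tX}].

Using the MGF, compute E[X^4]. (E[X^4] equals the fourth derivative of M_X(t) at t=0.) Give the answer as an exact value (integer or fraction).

M_X(t) = e^(t^2/2 + t)
dM/dt = t*e^(t)*e^(t^2/2) + e^(t)*e^(t^2/2)
d^2M/dt^2 = t^2*e^(t)*e^(t^2/2) + 2*t*e^(t)*e^(t^2/2) + 2*e^(t)*e^(t^2/2)
d^3M/dt^3 = t^3*e^(t)*e^(t^2/2) + 3*t^2*e^(t)*e^(t^2/2) + 6*t*e^(t)*e^(t^2/2) + 4*e^(t)*e^(t^2/2)
d^4M/dt^4 = t^4*e^(t)*e^(t^2/2) + 4*t^3*e^(t)*e^(t^2/2) + 12*t^2*e^(t)*e^(t^2/2) + 16*t*e^(t)*e^(t^2/2) + 10*e^(t)*e^(t^2/2)

E[X^4] = d^4M/dt^4 |_{t=0} = 10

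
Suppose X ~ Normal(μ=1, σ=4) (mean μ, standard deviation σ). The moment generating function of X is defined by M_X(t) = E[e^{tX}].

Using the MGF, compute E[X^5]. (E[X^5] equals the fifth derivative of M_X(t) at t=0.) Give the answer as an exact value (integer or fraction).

E[X^5] = D^5[M](0) = 4001

M_X(t) = e^(8*t^2 + t)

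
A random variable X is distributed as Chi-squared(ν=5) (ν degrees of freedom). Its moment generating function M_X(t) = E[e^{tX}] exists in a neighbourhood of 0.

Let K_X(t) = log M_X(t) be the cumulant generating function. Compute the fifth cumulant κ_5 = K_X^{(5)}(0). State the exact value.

κ_5 = K^(5)(0) = 1920

M_X(t) = (1 - 2*t)^(-5/2)
K_X(t) = log M_X(t) = -5*log(1 - 2*t)/2
K^(5)(t) = -1920/(32*t^5 - 80*t^4 + 80*t^3 - 40*t^2 + 10*t - 1)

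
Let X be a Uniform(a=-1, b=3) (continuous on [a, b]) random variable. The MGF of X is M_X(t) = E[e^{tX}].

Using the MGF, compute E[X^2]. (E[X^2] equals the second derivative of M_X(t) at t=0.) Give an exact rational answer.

M_X(t) = (e^(3*t) - e^(-t))/(4*t)
dM/dt = (3*t*e^(4*t) + t - e^(4*t) + 1)*e^(-t)/(4*t^2)
d^2M/dt^2 = (9*t^2*e^(4*t) - t^2 - 6*t*e^(4*t) - 2*t + 2*e^(4*t) - 2)*e^(-t)/(4*t^3)

E[X^2] = d^2M/dt^2 |_{t=0} = 7/3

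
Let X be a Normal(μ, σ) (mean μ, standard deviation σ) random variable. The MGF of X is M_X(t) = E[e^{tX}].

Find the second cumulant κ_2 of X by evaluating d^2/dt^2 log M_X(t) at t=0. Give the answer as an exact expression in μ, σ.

M_X(t) = e^(μ*t + σ^2*t^2/2)
K_X(t) = log M_X(t) = μ*t + σ^2*t^2/2
K′(t) = μ + σ^2*t
K′′(t) = σ^2

κ_2 = K′′(0) = σ^2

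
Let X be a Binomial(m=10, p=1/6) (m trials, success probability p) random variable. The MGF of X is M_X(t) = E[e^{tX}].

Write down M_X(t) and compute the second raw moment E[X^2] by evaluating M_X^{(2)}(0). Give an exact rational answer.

E[X^2] = D^2[M](0) = 25/6

M_X(t) = (e^(t)/6 + 5/6)^10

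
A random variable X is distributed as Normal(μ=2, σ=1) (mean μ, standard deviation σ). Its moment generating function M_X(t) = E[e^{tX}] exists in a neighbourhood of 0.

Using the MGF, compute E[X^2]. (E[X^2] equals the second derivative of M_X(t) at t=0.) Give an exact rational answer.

M_X(t) = e^(t^2/2 + 2*t)
dM/dt = t*e^(2*t)*e^(t^2/2) + 2*e^(2*t)*e^(t^2/2)
d^2M/dt^2 = t^2*e^(2*t)*e^(t^2/2) + 4*t*e^(2*t)*e^(t^2/2) + 5*e^(2*t)*e^(t^2/2)

E[X^2] = d^2M/dt^2 |_{t=0} = 5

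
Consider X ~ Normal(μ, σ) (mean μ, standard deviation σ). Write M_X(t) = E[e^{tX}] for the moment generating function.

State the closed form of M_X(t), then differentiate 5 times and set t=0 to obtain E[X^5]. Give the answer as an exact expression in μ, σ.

E[X^5] = D^5[M](0) = μ*(μ^4 + 10*μ^2*σ^2 + 15*σ^4)

M_X(t) = e^(μ*t + σ^2*t^2/2)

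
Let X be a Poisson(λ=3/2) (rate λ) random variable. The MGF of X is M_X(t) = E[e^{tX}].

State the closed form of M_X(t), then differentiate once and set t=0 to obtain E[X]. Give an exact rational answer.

E[X] = M′(0) = 3/2

M_X(t) = e^(3*e^(t)/2 - 3/2)
M′(t) = 3*e^(-3/2)*e^(t)*e^(3*e^(t)/2)/2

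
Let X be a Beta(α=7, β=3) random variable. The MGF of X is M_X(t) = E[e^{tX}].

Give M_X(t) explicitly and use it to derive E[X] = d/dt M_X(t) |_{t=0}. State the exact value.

M_X(t) = ₁F₁(7; 10; t)
D[M](t) = 7*₁F₁(8; 11; t)/10

E[X] = D[M](0) = 7/10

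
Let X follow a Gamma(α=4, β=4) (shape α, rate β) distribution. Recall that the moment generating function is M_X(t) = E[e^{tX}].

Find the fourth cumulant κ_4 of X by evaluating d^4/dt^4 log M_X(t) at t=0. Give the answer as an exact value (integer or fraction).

κ_4 = K′′′′(0) = 3/32

M_X(t) = 256/(4 - t)^4
K_X(t) = log M_X(t) = -4*log(4 - t) + 8*log(2)
K′(t) = -4/(t - 4)
K′′(t) = 4/(t^2 - 8*t + 16)
K′′′(t) = -8/(t^3 - 12*t^2 + 48*t - 64)
K′′′′(t) = 24/(t^4 - 16*t^3 + 96*t^2 - 256*t + 256)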